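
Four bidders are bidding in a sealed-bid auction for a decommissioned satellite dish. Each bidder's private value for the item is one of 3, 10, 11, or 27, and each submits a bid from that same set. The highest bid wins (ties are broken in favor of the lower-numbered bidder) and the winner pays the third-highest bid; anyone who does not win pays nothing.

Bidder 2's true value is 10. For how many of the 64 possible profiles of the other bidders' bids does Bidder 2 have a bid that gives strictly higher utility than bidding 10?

Others bid (3, 3, 11): truth gives 0; bid 11 gives 7 > 0. Violating.
Others bid (3, 3, 27): truth gives 0; bid 27 gives 7 > 0. Violating.
Others bid (3, 11, 3): truth gives 0; bid 11 gives 7 > 0. Violating.
Others bid (3, 27, 3): truth gives 0; bid 27 gives 7 > 0. Violating.
Others bid (3, 3, 3): truth gives 7; no alternative beats it.
Others bid (3, 3, 10): truth gives 7; no alternative beats it.
(Checking all 64 profiles: 6 have a profitable deviation, 58 do not.)

6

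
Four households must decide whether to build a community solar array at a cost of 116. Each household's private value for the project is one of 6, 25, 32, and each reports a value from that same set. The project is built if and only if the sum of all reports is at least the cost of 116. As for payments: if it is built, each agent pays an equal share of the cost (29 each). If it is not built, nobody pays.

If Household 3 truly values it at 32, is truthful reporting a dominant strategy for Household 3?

Yes

Check each profile of the others' reports and compare truth against every alternative report.
Others report (25, 32, 32): truth gives 3, best alternative gives 0.
Others report (32, 25, 32): truth gives 3, best alternative gives 0.
Others report (32, 32, 25): truth gives 3, best alternative gives 0.
Others report (32, 32, 32): truth gives 3, best alternative gives 3.
Others report (6, 6, 6): truth gives 0, best alternative gives 0.
Others report (6, 6, 25): truth gives 0, best alternative gives 0.
(Remaining 21 profiles checked similarly; truth is weakly best in each.)
In every case the truthful report is at least as good as any alternative, so it is a dominant strategy.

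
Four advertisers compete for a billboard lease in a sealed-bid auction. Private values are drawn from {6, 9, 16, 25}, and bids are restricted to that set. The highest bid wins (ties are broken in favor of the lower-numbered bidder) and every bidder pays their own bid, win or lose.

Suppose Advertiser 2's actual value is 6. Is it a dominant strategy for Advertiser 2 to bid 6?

No

Consider the case where Advertiser 1 bids 6, Advertiser 3 bids 6 and Advertiser 4 bids 6.
Truthful bid 6: loses but pays 6, utility -6.
Bid 9 instead: wins, pays 9, utility 6 - 9 = -3.
Since -3 > -6, bidding 9 is strictly better here, so truthful bidding is not dominant.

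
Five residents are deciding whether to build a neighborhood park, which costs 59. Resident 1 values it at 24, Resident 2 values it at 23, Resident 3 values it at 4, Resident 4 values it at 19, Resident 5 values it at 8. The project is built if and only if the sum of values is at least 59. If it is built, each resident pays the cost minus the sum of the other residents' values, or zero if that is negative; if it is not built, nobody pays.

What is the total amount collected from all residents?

9

Total value 78 ≥ cost 59, so it is built.
Resident 1: others sum to 54; max(0, 59 - 54) = 5.
Resident 2: others sum to 55; max(0, 59 - 55) = 4.
Resident 3: others sum to 74; max(0, 59 - 74) = 0.
Resident 4: others sum to 59; max(0, 59 - 59) = 0.
Resident 5: others sum to 70; max(0, 59 - 70) = 0.
Total collected = 5 + 4 + 0 + 0 + 0 = 9.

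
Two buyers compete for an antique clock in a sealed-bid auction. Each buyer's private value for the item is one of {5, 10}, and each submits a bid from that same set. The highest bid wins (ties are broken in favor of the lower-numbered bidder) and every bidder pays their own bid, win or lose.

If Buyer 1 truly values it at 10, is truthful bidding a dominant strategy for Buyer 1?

Consider the case where Buyer 2 bids 5.
Truthful bid 10: wins, pays 10, utility 10 - 10 = 0.
Bid 5 instead: wins, pays 5, utility 10 - 5 = 5.
Since 5 > 0, bidding 5 is strictly better here, so truthful bidding is not dominant.

No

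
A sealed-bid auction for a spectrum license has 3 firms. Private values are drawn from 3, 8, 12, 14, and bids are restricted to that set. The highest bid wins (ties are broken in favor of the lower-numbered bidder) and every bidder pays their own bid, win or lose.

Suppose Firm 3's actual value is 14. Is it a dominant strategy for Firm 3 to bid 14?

No

Consider the case where Firm 1 bids 3 and Firm 2 bids 3.
Truthful bid 14: wins, pays 14, utility 14 - 14 = 0.
Bid 8 instead: wins, pays 8, utility 14 - 8 = 6.
Since 6 > 0, bidding 8 is strictly better here, so truthful bidding is not dominant.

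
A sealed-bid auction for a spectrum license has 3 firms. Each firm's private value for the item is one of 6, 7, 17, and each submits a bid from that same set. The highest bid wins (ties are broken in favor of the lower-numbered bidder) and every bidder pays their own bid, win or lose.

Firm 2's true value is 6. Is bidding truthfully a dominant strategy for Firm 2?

No

Consider the case where Firm 1 bids 6 and Firm 3 bids 6.
Truthful bid 6: loses but pays 6, utility -6.
Bid 7 instead: wins, pays 7, utility 6 - 7 = -1.
Since -1 > -6, bidding 7 is strictly better here, so truthful bidding is not dominant.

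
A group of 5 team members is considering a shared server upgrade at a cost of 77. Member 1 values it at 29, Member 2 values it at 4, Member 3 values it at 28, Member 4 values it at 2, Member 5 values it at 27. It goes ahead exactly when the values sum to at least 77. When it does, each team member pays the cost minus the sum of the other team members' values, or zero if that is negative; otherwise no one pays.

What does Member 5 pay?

14

Total value 90 ≥ cost 77, so the project is built.
The other team members' values sum to 63.
Cost minus that sum is 77 - 63 = 14.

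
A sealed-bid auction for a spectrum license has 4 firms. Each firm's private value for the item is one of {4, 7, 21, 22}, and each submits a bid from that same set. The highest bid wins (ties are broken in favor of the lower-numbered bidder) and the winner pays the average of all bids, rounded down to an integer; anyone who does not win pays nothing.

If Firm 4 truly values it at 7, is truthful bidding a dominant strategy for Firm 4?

Yes

Check each profile of the others' bids and compare truth against every alternative bid.
Others bid (4, 4, 4): truth gives 3, best alternative gives 0.
Others bid (4, 4, 7): truth gives 0, best alternative gives 0.
Others bid (4, 4, 21): truth gives 0, best alternative gives 0.
Others bid (4, 4, 22): truth gives 0, best alternative gives 0.
Others bid (4, 7, 4): truth gives 0, best alternative gives 0.
Others bid (4, 7, 7): truth gives 0, best alternative gives 0.
(Remaining 58 profiles checked similarly; truth is weakly best in each.)
In every case the truthful bid is at least as good as any alternative, so it is a dominant strategy.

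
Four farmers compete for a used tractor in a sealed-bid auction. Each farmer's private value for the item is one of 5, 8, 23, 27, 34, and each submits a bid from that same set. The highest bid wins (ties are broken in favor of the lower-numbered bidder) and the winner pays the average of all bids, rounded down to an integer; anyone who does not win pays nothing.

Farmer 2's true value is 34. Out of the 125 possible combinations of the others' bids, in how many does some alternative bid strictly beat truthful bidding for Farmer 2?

Others bid (5, 5, 5): truth gives 22; bid 8 gives 29 > 22. Violating.
Others bid (5, 5, 8): truth gives 21; bid 8 gives 28 > 21. Violating.
Others bid (5, 5, 23): truth gives 18; bid 23 gives 20 > 18. Violating.
Others bid (5, 5, 27): truth gives 17; bid 27 gives 18 > 17. Violating.
Others bid (5, 5, 34): truth gives 15; no alternative beats it.
Others bid (5, 8, 34): truth gives 14; no alternative beats it.
(Checking all 125 profiles: 48 have a profitable deviation, 77 do not.)

48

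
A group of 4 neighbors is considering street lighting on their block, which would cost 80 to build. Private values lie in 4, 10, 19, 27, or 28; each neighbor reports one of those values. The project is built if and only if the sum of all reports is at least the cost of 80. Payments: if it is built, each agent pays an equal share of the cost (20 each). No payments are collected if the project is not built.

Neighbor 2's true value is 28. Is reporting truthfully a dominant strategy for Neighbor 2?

Yes

Check each profile of the others' reports and compare truth against every alternative report.
Others report (4, 27, 27): truth gives 8, best alternative gives 8.
Others report (4, 27, 28): truth gives 8, best alternative gives 8.
Others report (4, 28, 27): truth gives 8, best alternative gives 8.
Others report (4, 28, 28): truth gives 8, best alternative gives 8.
Others report (10, 19, 27): truth gives 8, best alternative gives 8.
Others report (10, 19, 28): truth gives 8, best alternative gives 8.
(Remaining 119 profiles checked similarly; truth is weakly best in each.)
In every case the truthful report is at least as good as any alternative, so it is a dominant strategy.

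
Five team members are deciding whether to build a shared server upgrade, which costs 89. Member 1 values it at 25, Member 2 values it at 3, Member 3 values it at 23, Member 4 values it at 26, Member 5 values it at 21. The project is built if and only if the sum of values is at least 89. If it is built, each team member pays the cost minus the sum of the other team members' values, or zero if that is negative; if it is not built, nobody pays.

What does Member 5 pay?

12

Total value 98 ≥ cost 89, so the project is built.
The other team members' values sum to 77.
Cost minus that sum is 89 - 77 = 12.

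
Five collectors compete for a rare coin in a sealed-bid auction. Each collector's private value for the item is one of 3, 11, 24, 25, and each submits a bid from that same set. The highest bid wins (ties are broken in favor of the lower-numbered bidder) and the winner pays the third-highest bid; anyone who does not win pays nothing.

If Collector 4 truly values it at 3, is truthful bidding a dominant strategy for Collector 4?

Yes

Check each profile of the others' bids and compare truth against every alternative bid.
Others bid (3, 3, 3, 3): truth gives 0, best alternative gives 0.
Others bid (3, 3, 3, 11): truth gives 0, best alternative gives 0.
Others bid (3, 3, 3, 24): truth gives 0, best alternative gives 0.
Others bid (3, 3, 3, 25): truth gives 0, best alternative gives 0.
Others bid (3, 3, 11, 3): truth gives 0, best alternative gives 0.
Others bid (3, 3, 11, 11): truth gives 0, best alternative gives 0.
(Remaining 250 profiles checked similarly; truth is weakly best in each.)
In every case the truthful bid is at least as good as any alternative, so it is a dominant strategy.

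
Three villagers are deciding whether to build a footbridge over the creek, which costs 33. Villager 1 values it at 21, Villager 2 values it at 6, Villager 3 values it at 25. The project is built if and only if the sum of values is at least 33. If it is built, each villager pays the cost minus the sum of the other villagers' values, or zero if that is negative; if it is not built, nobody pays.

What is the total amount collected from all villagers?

8

Total value 52 ≥ cost 33, so it is built.
Villager 1: others sum to 31; max(0, 33 - 31) = 2.
Villager 2: others sum to 46; max(0, 33 - 46) = 0.
Villager 3: others sum to 27; max(0, 33 - 27) = 6.
Total collected = 2 + 0 + 6 = 8.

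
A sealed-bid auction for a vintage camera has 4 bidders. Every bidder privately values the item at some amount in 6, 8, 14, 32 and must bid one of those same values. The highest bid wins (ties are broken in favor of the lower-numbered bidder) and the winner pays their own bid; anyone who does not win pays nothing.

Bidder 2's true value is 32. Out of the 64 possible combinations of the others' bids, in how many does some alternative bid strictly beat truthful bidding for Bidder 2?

Others bid (6, 6, 6): truth gives 0; bid 8 gives 24 > 0. Violating.
Others bid (6, 6, 8): truth gives 0; bid 8 gives 24 > 0. Violating.
Others bid (6, 6, 14): truth gives 0; bid 14 gives 18 > 0. Violating.
Others bid (6, 8, 6): truth gives 0; bid 8 gives 24 > 0. Violating.
Others bid (6, 6, 32): truth gives 0; no alternative beats it.
Others bid (6, 8, 32): truth gives 0; no alternative beats it.
(Checking all 64 profiles: 18 have a profitable deviation, 46 do not.)

18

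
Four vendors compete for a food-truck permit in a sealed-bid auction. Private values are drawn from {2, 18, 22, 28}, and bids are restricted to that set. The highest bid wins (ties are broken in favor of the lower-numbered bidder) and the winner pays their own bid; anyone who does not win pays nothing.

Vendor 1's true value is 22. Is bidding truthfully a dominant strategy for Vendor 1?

No

Consider the case where Vendor 2 bids 2, Vendor 3 bids 2 and Vendor 4 bids 2.
Truthful bid 22: wins, pays 22, utility 22 - 22 = 0.
Bid 2 instead: wins, pays 2, utility 22 - 2 = 20.
Since 20 > 0, bidding 2 is strictly better here, so truthful bidding is not dominant.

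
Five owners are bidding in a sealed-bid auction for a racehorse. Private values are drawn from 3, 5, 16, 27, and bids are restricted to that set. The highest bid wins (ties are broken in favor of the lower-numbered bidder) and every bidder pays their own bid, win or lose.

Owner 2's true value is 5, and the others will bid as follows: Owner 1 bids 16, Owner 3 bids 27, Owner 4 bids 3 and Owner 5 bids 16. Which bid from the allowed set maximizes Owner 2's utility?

Bid 3: loses but pays 3, utility -3.
Bid 5: loses but pays 5, utility -5.
Bid 16: loses but pays 16, utility -16.
Bid 27: wins, pays 27, utility 5 - 27 = -22.
The best choice is 3 with utility -3.

3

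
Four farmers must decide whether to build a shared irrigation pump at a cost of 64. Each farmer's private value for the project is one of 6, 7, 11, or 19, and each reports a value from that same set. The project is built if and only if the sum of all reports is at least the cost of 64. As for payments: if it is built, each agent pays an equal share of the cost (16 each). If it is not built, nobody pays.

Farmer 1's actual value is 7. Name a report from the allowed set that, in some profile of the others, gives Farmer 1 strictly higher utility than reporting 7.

Suppose Farmer 2 reports 19, Farmer 3 reports 19 and Farmer 4 reports 19.
Report 7: project built, pays 16, utility 7 - 16 = -9.
Report 6: project not built, utility 0.
So reporting 6 beats truth here (0 > -9).

6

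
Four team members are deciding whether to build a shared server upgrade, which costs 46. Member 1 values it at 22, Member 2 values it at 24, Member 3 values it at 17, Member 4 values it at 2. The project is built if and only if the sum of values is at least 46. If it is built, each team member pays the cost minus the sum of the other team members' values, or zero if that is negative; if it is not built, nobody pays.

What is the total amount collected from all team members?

Total value 65 ≥ cost 46, so it is built.
Member 1: others sum to 43; max(0, 46 - 43) = 3.
Member 2: others sum to 41; max(0, 46 - 41) = 5.
Member 3: others sum to 48; max(0, 46 - 48) = 0.
Member 4: others sum to 63; max(0, 46 - 63) = 0.
Total collected = 3 + 5 + 0 + 0 = 8.

8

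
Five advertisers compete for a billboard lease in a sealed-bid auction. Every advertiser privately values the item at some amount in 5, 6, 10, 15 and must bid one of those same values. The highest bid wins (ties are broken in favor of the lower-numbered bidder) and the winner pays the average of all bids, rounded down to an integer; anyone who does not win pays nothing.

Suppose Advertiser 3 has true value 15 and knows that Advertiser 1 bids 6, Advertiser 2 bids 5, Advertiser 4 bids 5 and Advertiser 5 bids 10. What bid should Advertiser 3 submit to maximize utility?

Bid 5: loses, pays 0, utility 0.
Bid 6: loses, pays 0, utility 0.
Bid 10: wins, pays 7, utility 15 - 7 = 8.
Bid 15: wins, pays 8, utility 15 - 8 = 7.
The best choice is 10 with utility 8.

10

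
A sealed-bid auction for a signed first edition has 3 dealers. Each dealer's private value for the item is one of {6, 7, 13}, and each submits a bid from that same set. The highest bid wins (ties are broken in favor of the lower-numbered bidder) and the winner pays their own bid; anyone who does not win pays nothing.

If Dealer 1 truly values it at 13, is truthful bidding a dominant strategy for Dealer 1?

No

Consider the case where Dealer 2 bids 6 and Dealer 3 bids 6.
Truthful bid 13: wins, pays 13, utility 13 - 13 = 0.
Bid 6 instead: wins, pays 6, utility 13 - 6 = 7.
Since 7 > 0, bidding 6 is strictly better here, so truthful bidding is not dominant.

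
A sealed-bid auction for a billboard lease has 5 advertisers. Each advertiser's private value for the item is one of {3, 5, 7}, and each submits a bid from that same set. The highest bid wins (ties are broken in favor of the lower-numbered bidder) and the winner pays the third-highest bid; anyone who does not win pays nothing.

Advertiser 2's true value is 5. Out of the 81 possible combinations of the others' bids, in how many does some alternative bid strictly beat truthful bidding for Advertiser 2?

4

Others bid (3, 3, 3, 7): truth gives 0; bid 7 gives 2 > 0. Violating.
Others bid (3, 3, 7, 3): truth gives 0; bid 7 gives 2 > 0. Violating.
Others bid (3, 7, 3, 3): truth gives 0; bid 7 gives 2 > 0. Violating.
Others bid (5, 3, 3, 3): truth gives 0; bid 7 gives 2 > 0. Violating.
Others bid (3, 3, 3, 3): truth gives 2; no alternative beats it.
Others bid (3, 3, 3, 5): truth gives 2; no alternative beats it.
(Checking all 81 profiles: 4 have a profitable deviation, 77 do not.)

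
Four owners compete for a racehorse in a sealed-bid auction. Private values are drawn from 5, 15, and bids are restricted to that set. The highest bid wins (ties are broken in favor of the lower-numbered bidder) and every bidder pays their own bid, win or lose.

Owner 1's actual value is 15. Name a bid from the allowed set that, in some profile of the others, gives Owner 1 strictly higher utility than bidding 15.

5

Suppose Owner 2 bids 5, Owner 3 bids 5 and Owner 4 bids 5.
Bid 15: wins, pays 15, utility 15 - 15 = 0.
Bid 5: wins, pays 5, utility 15 - 5 = 10.
So bidding 5 beats truth here (10 > 0).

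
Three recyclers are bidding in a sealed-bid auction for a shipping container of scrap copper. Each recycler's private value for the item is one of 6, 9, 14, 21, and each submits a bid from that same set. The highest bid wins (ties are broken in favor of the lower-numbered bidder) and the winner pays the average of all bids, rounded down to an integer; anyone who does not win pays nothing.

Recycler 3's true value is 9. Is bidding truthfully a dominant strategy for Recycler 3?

Yes

Check each profile of the others' bids and compare truth against every alternative bid.
Others bid (6, 6): truth gives 2, best alternative gives 1.
Others bid (6, 9): truth gives 0, best alternative gives 0.
Others bid (6, 14): truth gives 0, best alternative gives 0.
Others bid (6, 21): truth gives 0, best alternative gives 0.
Others bid (9, 6): truth gives 0, best alternative gives 0.
Others bid (9, 9): truth gives 0, best alternative gives 0.
(Remaining 10 profiles checked similarly; truth is weakly best in each.)
In every case the truthful bid is at least as good as any alternative, so it is a dominant strategy.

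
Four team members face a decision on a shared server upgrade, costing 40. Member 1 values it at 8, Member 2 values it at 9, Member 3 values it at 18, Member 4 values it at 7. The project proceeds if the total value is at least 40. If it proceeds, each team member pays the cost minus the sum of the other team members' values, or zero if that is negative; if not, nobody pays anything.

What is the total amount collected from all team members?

34

Total value 42 ≥ cost 40, so it is built.
Member 1: others sum to 34; max(0, 40 - 34) = 6.
Member 2: others sum to 33; max(0, 40 - 33) = 7.
Member 3: others sum to 24; max(0, 40 - 24) = 16.
Member 4: others sum to 35; max(0, 40 - 35) = 5.
Total collected = 6 + 7 + 16 + 5 = 34.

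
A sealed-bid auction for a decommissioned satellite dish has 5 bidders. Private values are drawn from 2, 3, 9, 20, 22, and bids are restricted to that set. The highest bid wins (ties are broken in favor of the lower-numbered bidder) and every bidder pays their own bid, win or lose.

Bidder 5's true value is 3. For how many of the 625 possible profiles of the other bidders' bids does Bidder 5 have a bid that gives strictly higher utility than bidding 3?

Others bid (2, 2, 2, 3): truth gives -3; bid 2 gives -2 > -3. Violating.
Others bid (2, 2, 2, 9): truth gives -3; bid 2 gives -2 > -3. Violating.
Others bid (2, 2, 2, 20): truth gives -3; bid 2 gives -2 > -3. Violating.
Others bid (2, 2, 2, 22): truth gives -3; bid 2 gives -2 > -3. Violating.
Others bid (2, 2, 2, 2): truth gives 0; no alternative beats it.
(Checking all 625 profiles: 624 have a profitable deviation, 1 does not.)

624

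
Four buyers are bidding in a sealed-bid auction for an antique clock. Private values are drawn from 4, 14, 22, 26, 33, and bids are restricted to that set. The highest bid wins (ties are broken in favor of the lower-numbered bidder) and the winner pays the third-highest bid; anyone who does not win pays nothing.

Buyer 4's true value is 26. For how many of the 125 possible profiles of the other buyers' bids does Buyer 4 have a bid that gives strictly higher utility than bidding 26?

27

Others bid (4, 4, 26): truth gives 0; bid 33 gives 22 > 0. Violating.
Others bid (4, 14, 26): truth gives 0; bid 33 gives 12 > 0. Violating.
Others bid (4, 22, 26): truth gives 0; bid 33 gives 4 > 0. Violating.
Others bid (4, 26, 4): truth gives 0; bid 33 gives 22 > 0. Violating.
Others bid (4, 4, 4): truth gives 22; no alternative beats it.
Others bid (4, 4, 14): truth gives 22; no alternative beats it.
(Checking all 125 profiles: 27 have a profitable deviation, 98 do not.)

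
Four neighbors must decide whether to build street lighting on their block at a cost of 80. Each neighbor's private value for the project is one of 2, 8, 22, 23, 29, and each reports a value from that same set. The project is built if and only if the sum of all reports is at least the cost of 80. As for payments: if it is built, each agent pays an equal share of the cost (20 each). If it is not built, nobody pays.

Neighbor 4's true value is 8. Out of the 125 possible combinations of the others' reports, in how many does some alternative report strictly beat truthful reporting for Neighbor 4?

12

Others report (22, 22, 29): truth gives -12; report 2 gives 0 > -12. Violating.
Others report (22, 23, 29): truth gives -12; report 2 gives 0 > -12. Violating.
Others report (22, 29, 22): truth gives -12; report 2 gives 0 > -12. Violating.
Others report (22, 29, 23): truth gives -12; report 2 gives 0 > -12. Violating.
Others report (2, 2, 2): truth gives 0; no alternative beats it.
Others report (2, 2, 8): truth gives 0; no alternative beats it.
(Checking all 125 profiles: 12 have a profitable deviation, 113 do not.)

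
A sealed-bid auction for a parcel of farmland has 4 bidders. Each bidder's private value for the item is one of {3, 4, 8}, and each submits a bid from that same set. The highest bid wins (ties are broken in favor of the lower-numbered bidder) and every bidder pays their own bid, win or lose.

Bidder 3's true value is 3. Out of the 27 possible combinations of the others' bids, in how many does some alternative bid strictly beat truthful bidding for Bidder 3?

2

Others bid (3, 3, 3): truth gives -3; bid 4 gives -1 > -3. Violating.
Others bid (3, 3, 4): truth gives -3; bid 4 gives -1 > -3. Violating.
Others bid (3, 3, 8): truth gives -3; no alternative beats it.
Others bid (3, 4, 3): truth gives -3; no alternative beats it.
(Checking all 27 profiles: 2 have a profitable deviation, 25 do not.)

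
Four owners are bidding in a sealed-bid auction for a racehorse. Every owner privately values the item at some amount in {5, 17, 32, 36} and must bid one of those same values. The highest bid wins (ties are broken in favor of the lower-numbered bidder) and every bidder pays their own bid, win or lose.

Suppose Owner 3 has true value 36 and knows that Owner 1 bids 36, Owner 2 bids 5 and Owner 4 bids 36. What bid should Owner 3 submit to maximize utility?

5

Bid 5: loses but pays 5, utility -5.
Bid 17: loses but pays 17, utility -17.
Bid 32: loses but pays 32, utility -32.
Bid 36: loses but pays 36, utility -36.
The best choice is 5 with utility -5.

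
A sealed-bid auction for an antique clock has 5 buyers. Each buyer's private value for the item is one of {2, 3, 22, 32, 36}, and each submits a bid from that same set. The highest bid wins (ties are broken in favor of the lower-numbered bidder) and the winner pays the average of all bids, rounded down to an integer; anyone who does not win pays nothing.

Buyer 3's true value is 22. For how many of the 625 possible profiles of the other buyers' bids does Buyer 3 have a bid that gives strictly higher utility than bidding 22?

Others bid (2, 2, 2, 2): truth gives 16; bid 3 gives 20 > 16. Violating.
Others bid (2, 2, 2, 3): truth gives 16; bid 3 gives 20 > 16. Violating.
Others bid (2, 2, 2, 32): truth gives 0; bid 32 gives 8 > 0. Violating.
Others bid (2, 2, 2, 36): truth gives 0; bid 36 gives 7 > 0. Violating.
Others bid (2, 2, 2, 22): truth gives 12; no alternative beats it.
Others bid (2, 2, 3, 22): truth gives 12; no alternative beats it.
(Checking all 625 profiles: 210 have a profitable deviation, 415 do not.)

210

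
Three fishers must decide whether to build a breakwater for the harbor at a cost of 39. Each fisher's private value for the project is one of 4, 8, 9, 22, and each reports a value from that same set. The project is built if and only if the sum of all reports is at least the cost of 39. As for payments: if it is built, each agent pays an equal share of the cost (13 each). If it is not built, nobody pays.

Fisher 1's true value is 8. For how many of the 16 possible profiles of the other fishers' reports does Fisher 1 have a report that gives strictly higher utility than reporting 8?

Others report (9, 22): truth gives -5; report 4 gives 0 > -5. Violating.
Others report (22, 9): truth gives -5; report 4 gives 0 > -5. Violating.
Others report (4, 4): truth gives 0; no alternative beats it.
Others report (4, 8): truth gives 0; no alternative beats it.
(Checking all 16 profiles: 2 have a profitable deviation, 14 do not.)

2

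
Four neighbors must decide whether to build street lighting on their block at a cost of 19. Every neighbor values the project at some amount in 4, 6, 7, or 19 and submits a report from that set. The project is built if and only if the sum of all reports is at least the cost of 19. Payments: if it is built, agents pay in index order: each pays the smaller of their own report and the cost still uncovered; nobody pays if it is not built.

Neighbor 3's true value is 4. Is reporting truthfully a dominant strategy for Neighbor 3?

Yes

Check each profile of the others' reports and compare truth against every alternative report.
Others report (4, 4, 6): truth gives 0, best alternative gives -2.
Others report (4, 4, 7): truth gives 0, best alternative gives -2.
Others report (4, 4, 19): truth gives 0, best alternative gives -2.
Others report (4, 6, 4): truth gives 0, best alternative gives -2.
Others report (4, 6, 6): truth gives 0, best alternative gives -2.
Others report (4, 6, 7): truth gives 0, best alternative gives -2.
(Remaining 58 profiles checked similarly; truth is weakly best in each.)
In every case the truthful report is at least as good as any alternative, so it is a dominant strategy.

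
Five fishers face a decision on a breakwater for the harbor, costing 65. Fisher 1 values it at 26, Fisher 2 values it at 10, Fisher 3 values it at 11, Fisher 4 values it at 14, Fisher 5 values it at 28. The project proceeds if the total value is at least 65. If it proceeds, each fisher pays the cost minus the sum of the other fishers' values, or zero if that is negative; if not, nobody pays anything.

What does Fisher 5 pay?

4

Total value 89 ≥ cost 65, so the project is built.
The other fishers' values sum to 61.
Cost minus that sum is 65 - 61 = 4.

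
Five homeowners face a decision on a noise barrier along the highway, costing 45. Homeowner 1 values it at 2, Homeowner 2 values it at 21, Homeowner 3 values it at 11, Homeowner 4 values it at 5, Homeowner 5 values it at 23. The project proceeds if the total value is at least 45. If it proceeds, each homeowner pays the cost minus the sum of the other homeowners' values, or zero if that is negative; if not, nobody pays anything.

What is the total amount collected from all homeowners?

Total value 62 ≥ cost 45, so it is built.
Homeowner 1: others sum to 60; max(0, 45 - 60) = 0.
Homeowner 2: others sum to 41; max(0, 45 - 41) = 4.
Homeowner 3: others sum to 51; max(0, 45 - 51) = 0.
Homeowner 4: others sum to 57; max(0, 45 - 57) = 0.
Homeowner 5: others sum to 39; max(0, 45 - 39) = 6.
Total collected = 0 + 4 + 0 + 0 + 6 = 10.

10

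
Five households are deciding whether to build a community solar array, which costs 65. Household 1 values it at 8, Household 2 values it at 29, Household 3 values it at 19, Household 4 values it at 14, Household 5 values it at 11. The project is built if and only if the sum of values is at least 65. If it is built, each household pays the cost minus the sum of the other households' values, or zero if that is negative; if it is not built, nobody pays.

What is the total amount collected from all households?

Total value 81 ≥ cost 65, so it is built.
Household 1: others sum to 73; max(0, 65 - 73) = 0.
Household 2: others sum to 52; max(0, 65 - 52) = 13.
Household 3: others sum to 62; max(0, 65 - 62) = 3.
Household 4: others sum to 67; max(0, 65 - 67) = 0.
Household 5: others sum to 70; max(0, 65 - 70) = 0.
Total collected = 0 + 13 + 3 + 0 + 0 = 16.

16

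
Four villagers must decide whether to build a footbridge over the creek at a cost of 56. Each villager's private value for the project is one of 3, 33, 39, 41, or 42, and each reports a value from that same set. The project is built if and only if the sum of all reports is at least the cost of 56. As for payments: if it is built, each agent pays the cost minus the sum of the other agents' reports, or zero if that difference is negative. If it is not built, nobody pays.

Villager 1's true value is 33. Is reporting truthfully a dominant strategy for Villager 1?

Check each profile of the others' reports and compare truth against every alternative report.
Others report (3, 33, 33): truth gives 33, best alternative gives 33.
Others report (3, 33, 39): truth gives 33, best alternative gives 33.
Others report (3, 33, 41): truth gives 33, best alternative gives 33.
Others report (3, 33, 42): truth gives 33, best alternative gives 33.
Others report (3, 39, 33): truth gives 33, best alternative gives 33.
Others report (3, 39, 39): truth gives 33, best alternative gives 33.
(Remaining 119 profiles checked similarly; truth is weakly best in each.)
In every case the truthful report is at least as good as any alternative, so it is a dominant strategy.

Yes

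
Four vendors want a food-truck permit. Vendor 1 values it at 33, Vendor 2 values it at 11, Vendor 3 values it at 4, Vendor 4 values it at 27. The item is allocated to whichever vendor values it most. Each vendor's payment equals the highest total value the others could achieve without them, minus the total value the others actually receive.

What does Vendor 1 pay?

Vendor 1 has the highest value and receives the item.
Without Vendor 1, the item would go to the next-highest value, 27, so the others could achieve 27.
With Vendor 1 present and winning, the others receive nothing, so their total is 0.
Payment = 27 - 0 = 27.

27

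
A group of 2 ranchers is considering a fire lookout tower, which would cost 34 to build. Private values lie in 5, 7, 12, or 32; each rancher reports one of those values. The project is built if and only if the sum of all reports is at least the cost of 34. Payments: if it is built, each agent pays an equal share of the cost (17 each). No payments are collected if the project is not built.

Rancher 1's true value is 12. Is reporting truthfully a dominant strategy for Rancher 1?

Check each profile of the others' reports and compare truth against every alternative report.
Others report (32): truth gives -5, best alternative gives -5.
Others report (5): truth gives 0, best alternative gives 0.
Others report (7): truth gives 0, best alternative gives 0.
Others report (12): truth gives 0, best alternative gives 0.
In every case the truthful report is at least as good as any alternative, so it is a dominant strategy.

Yes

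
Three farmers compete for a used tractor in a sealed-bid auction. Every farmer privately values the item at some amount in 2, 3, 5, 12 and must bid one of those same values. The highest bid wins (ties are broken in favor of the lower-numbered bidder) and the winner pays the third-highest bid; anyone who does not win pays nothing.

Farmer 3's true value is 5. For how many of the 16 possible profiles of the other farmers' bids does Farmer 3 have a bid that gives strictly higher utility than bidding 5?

4

Others bid (2, 5): truth gives 0; bid 12 gives 3 > 0. Violating.
Others bid (3, 5): truth gives 0; bid 12 gives 2 > 0. Violating.
Others bid (5, 2): truth gives 0; bid 12 gives 3 > 0. Violating.
Others bid (5, 3): truth gives 0; bid 12 gives 2 > 0. Violating.
Others bid (2, 2): truth gives 3; no alternative beats it.
Others bid (2, 3): truth gives 3; no alternative beats it.
(Checking all 16 profiles: 4 have a profitable deviation, 12 do not.)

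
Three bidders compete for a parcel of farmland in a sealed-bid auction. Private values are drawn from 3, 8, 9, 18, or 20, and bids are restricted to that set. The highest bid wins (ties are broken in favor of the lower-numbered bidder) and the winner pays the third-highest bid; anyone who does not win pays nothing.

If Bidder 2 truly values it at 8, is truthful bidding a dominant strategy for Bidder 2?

No

Consider the case where Bidder 1 bids 3 and Bidder 3 bids 9.
Truthful bid 8: loses, pays 0, utility 0.
Bid 9 instead: wins, pays 3, utility 8 - 3 = 5.
Since 5 > 0, bidding 9 is strictly better here, so truthful bidding is not dominant.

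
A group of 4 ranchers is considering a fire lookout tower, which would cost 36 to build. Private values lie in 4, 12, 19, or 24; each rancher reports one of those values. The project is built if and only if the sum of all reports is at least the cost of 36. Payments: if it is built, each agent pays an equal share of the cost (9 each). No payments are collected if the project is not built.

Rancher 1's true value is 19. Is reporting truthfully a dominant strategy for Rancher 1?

Consider the case where Rancher 2 reports 4, Rancher 3 reports 4 and Rancher 4 reports 4.
Truthful report 19: project not built, utility 0.
Report 24 instead: project built, pays 9, utility 19 - 9 = 10.
Since 10 > 0, reporting 24 is strictly better here, so truthful reporting is not dominant.

No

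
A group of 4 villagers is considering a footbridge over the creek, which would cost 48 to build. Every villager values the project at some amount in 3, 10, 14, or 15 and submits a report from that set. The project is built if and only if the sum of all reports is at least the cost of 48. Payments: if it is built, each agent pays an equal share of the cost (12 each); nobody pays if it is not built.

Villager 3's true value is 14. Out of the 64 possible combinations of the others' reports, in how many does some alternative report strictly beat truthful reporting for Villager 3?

Others report (3, 15, 15): truth gives 0; report 15 gives 2 > 0. Violating.
Others report (15, 3, 15): truth gives 0; report 15 gives 2 > 0. Violating.
Others report (15, 15, 3): truth gives 0; report 15 gives 2 > 0. Violating.
Others report (3, 3, 3): truth gives 0; no alternative beats it.
Others report (3, 3, 10): truth gives 0; no alternative beats it.
(Checking all 64 profiles: 3 have a profitable deviation, 61 do not.)

3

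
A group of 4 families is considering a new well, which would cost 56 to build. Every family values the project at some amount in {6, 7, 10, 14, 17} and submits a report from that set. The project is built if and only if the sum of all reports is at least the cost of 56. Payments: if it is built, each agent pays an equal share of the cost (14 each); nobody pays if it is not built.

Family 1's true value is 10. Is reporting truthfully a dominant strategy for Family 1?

No

Consider the case where Family 2 reports 14, Family 3 reports 17 and Family 4 reports 17.
Truthful report 10: project built, pays 14, utility 10 - 14 = -4.
Report 6 instead: project not built, utility 0.
Since 0 > -4, reporting 6 is strictly better here, so truthful reporting is not dominant.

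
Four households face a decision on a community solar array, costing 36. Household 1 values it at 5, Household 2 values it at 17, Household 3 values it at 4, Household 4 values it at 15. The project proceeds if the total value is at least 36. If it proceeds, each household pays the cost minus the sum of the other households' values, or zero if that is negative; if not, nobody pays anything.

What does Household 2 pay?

12

Total value 41 ≥ cost 36, so the project is built.
The other households' values sum to 24.
Cost minus that sum is 36 - 24 = 12.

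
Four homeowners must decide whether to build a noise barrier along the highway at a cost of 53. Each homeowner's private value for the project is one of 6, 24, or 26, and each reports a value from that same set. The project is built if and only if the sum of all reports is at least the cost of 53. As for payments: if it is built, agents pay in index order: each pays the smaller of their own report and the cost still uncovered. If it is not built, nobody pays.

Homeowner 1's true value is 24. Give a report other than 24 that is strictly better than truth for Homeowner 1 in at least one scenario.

6

Suppose Homeowner 2 reports 6, Homeowner 3 reports 24 and Homeowner 4 reports 24.
Report 24: project built, pays 24, utility 24 - 24 = 0.
Report 6: project built, pays 6, utility 24 - 6 = 18.
So reporting 6 beats truth here (18 > 0).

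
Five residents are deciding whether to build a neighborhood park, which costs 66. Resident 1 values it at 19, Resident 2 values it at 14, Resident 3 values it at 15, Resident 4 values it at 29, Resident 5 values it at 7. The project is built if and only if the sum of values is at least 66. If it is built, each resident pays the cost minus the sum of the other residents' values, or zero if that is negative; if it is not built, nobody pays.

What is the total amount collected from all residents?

Total value 84 ≥ cost 66, so it is built.
Resident 1: others sum to 65; max(0, 66 - 65) = 1.
Resident 2: others sum to 70; max(0, 66 - 70) = 0.
Resident 3: others sum to 69; max(0, 66 - 69) = 0.
Resident 4: others sum to 55; max(0, 66 - 55) = 11.
Resident 5: others sum to 77; max(0, 66 - 77) = 0.
Total collected = 1 + 0 + 0 + 11 + 0 = 12.

12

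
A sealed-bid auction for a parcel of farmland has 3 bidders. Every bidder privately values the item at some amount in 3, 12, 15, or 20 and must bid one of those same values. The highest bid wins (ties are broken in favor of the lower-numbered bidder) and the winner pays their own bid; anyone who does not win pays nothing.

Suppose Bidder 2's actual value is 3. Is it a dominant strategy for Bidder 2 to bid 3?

Yes

Check each profile of the others' bids and compare truth against every alternative bid.
Others bid (3, 3): truth gives 0, best alternative gives -9.
Others bid (3, 12): truth gives 0, best alternative gives -9.
Others bid (3, 15): truth gives 0, best alternative gives 0.
Others bid (3, 20): truth gives 0, best alternative gives 0.
Others bid (12, 3): truth gives 0, best alternative gives 0.
Others bid (12, 12): truth gives 0, best alternative gives 0.
(Remaining 10 profiles checked similarly; truth is weakly best in each.)
In every case the truthful bid is at least as good as any alternative, so it is a dominant strategy.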